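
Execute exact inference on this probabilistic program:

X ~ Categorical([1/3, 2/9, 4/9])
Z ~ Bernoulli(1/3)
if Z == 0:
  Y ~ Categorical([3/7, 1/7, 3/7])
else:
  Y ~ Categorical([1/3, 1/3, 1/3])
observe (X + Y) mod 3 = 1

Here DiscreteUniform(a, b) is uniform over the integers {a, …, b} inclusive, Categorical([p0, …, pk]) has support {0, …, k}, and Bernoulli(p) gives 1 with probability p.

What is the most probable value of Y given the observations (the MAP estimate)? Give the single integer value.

Enumerate traces; 6 have nonzero weight after conditioning:
  (X=0, Z=0, Y=1) weight 2/63
  (X=0, Z=1, Y=1) weight 1/27
  (X=1, Z=0, Y=0) weight 4/63
  (X=1, Z=1, Y=0) weight 2/81
  (X=2, Z=0, Y=2) weight 8/63
  (X=2, Z=1, Y=2) weight 4/81
Group by Y:
  weight(Y=0) = 50/567
  weight(Y=1) = 13/189
  weight(Y=2) = 100/567
Total weight = 50/567 + 13/189 + 100/567 = 1/3
P(Y=0 | obs) = 50/567 / 1/3 = 50/189
P(Y=1 | obs) = 13/189 / 1/3 = 13/63
P(Y=2 | obs) = 100/567 / 1/3 = 100/189
argmax = 2

argmax_v P(Y = v | obs) = 2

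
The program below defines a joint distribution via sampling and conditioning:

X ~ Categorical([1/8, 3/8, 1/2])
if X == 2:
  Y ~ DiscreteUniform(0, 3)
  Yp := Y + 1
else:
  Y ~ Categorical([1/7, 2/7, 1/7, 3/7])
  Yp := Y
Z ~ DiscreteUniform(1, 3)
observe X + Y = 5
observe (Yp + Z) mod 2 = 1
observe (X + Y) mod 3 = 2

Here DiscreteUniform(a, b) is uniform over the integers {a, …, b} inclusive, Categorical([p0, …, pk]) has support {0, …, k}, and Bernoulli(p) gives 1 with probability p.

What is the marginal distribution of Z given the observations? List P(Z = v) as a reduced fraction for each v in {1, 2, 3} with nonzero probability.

P(Z=1) = 1/2, P(Z=3) = 1/2

Enumerate traces; 2 have nonzero weight after conditioning:
  (X=2, Y=3, Z=1) weight 1/24
  (X=2, Y=3, Z=3) weight 1/24
Group by Z:
  weight(Z=1) = 1/24
  weight(Z=3) = 1/24
Total weight = 1/24 + 1/24 = 1/12
P(Z=1 | obs) = 1/24 / 1/12 = 1/2
P(Z=3 | obs) = 1/24 / 1/12 = 1/2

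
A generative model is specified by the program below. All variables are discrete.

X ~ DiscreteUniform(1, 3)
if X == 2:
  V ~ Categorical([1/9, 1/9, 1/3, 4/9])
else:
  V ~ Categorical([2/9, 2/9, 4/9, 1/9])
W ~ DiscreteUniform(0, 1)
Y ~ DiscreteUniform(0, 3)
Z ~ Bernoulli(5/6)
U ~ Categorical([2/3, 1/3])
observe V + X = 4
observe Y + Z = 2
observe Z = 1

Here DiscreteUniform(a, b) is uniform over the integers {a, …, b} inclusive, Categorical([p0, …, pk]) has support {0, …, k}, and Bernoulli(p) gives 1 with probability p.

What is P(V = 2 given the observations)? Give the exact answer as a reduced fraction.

P(V = 2 | obs) = 1/2

Enumerate traces; 12 have nonzero weight after conditioning:
  (X=1, V=3, W=0, Y=1, Z=1, U=0) weight 5/1944
  (X=1, V=3, W=0, Y=1, Z=1, U=1) weight 5/3888
  (X=1, V=3, W=1, Y=1, Z=1, U=0) weight 5/1944
  (X=1, V=3, W=1, Y=1, Z=1, U=1) weight 5/3888
  (X=2, V=2, W=0, Y=1, Z=1, U=0) weight 5/648
  (X=2, V=2, W=0, Y=1, Z=1, U=1) weight 5/1296
  (X=2, V=2, W=1, Y=1, Z=1, U=0) weight 5/648
  (X=2, V=2, W=1, Y=1, Z=1, U=1) weight 5/1296
  (X=3, V=1, W=0, Y=1, Z=1, U=0) weight 5/972
  … 3 more
Group by V:
  weight(V=1) = 5/324
  weight(V=2) = 5/216
  weight(V=3) = 5/648
Total weight = 5/324 + 5/216 + 5/648 = 5/108
P(V=1 | obs) = 5/324 / 5/108 = 1/3
P(V=2 | obs) = 5/216 / 5/108 = 1/2
P(V=3 | obs) = 5/648 / 5/108 = 1/6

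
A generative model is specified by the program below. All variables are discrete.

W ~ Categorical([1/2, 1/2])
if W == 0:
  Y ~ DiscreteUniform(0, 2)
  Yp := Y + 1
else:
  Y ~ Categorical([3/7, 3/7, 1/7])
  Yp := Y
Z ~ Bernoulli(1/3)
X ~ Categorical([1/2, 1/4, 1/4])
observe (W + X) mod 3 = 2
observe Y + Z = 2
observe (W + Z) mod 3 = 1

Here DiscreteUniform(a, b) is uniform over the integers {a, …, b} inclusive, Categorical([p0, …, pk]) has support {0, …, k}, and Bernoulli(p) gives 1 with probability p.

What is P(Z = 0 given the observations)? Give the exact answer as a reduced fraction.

P(Z = 0 | obs) = 6/13

Enumerate traces; 2 have nonzero weight after conditioning:
  (W=0, Y=1, Z=1, X=2) weight 1/72
  (W=1, Y=2, Z=0, X=1) weight 1/84
Group by Z:
  weight(Z=0) = 1/84
  weight(Z=1) = 1/72
Total weight = 1/84 + 1/72 = 13/504
P(Z=0 | obs) = 1/84 / 13/504 = 6/13
P(Z=1 | obs) = 1/72 / 13/504 = 7/13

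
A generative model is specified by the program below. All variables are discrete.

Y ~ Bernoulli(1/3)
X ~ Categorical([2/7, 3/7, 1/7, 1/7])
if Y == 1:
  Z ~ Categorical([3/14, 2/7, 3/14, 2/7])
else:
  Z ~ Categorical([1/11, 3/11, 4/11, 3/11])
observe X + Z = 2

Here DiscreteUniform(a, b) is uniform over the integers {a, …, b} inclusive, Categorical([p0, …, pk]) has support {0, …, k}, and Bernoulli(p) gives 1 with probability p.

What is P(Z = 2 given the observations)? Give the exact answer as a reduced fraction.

Enumerate traces; 6 have nonzero weight after conditioning:
  (Y=0, X=0, Z=2) weight 16/231
  (Y=0, X=1, Z=1) weight 6/77
  (Y=0, X=2, Z=0) weight 2/231
  (Y=1, X=0, Z=2) weight 1/49
  (Y=1, X=1, Z=1) weight 2/49
  (Y=1, X=2, Z=0) weight 1/98
Group by Z:
  weight(Z=0) = 61/3234
  weight(Z=1) = 64/539
  weight(Z=2) = 145/1617
Total weight = 61/3234 + 64/539 + 145/1617 = 5/22
P(Z=0 | obs) = 61/3234 / 5/22 = 61/735
P(Z=1 | obs) = 64/539 / 5/22 = 128/245
P(Z=2 | obs) = 145/1617 / 5/22 = 58/147

P(Z = 2 | obs) = 58/147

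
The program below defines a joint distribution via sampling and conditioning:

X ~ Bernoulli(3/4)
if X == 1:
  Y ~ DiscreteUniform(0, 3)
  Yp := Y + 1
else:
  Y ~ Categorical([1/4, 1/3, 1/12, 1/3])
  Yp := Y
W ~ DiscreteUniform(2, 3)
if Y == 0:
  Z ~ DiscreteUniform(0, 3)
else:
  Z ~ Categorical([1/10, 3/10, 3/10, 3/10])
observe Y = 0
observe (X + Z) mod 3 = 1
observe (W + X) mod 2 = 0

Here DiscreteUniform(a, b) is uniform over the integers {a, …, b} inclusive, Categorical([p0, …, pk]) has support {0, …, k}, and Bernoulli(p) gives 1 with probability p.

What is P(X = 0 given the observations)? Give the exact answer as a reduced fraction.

Enumerate traces; 3 have nonzero weight after conditioning:
  (X=0, Y=0, W=2, Z=1) weight 1/128
  (X=1, Y=0, W=3, Z=0) weight 3/128
  (X=1, Y=0, W=3, Z=3) weight 3/128
Group by X:
  weight(X=0) = 1/128
  weight(X=1) = 3/64
Total weight = 1/128 + 3/64 = 7/128
P(X=0 | obs) = 1/128 / 7/128 = 1/7
P(X=1 | obs) = 3/64 / 7/128 = 6/7

P(X = 0 | obs) = 1/7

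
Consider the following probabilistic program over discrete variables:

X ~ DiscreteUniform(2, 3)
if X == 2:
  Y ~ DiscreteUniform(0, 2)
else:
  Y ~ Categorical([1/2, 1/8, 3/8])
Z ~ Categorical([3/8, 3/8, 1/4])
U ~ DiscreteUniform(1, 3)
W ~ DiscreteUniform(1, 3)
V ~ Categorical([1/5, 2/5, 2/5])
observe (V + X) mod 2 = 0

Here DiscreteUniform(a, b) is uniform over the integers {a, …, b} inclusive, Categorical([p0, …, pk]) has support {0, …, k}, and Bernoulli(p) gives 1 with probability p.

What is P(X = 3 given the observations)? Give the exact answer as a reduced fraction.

P(X = 3 | obs) = 2/5

Enumerate traces; 243 have nonzero weight after conditioning:
  (X=2, Y=0, Z=0, U=1, W=1, V=0) weight 1/720
  (X=2, Y=0, Z=0, U=1, W=1, V=2) weight 1/360
  (X=2, Y=0, Z=0, U=1, W=2, V=0) weight 1/720
  (X=2, Y=0, Z=0, U=1, W=2, V=2) weight 1/360
  (X=2, Y=0, Z=0, U=1, W=3, V=0) weight 1/720
  (X=2, Y=0, Z=0, U=1, W=3, V=2) weight 1/360
  (X=2, Y=0, Z=0, U=2, W=1, V=0) weight 1/720
  (X=2, Y=0, Z=0, U=2, W=1, V=2) weight 1/360
  (X=3, Y=0, Z=0, U=1, W=1, V=1) weight 1/240
  … 234 more
Group by X:
  weight(X=2) = 3/10
  weight(X=3) = 1/5
Total weight = 3/10 + 1/5 = 1/2
P(X=2 | obs) = 3/10 / 1/2 = 3/5
P(X=3 | obs) = 1/5 / 1/2 = 2/5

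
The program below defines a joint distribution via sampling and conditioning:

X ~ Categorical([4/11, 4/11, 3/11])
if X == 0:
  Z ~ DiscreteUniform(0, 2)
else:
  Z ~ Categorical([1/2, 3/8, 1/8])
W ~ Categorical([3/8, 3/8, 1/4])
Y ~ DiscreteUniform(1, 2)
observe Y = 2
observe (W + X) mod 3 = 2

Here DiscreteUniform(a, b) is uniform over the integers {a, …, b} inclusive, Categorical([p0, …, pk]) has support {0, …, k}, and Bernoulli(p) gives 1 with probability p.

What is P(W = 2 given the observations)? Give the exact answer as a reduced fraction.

P(W = 2 | obs) = 8/29

Enumerate traces; 9 have nonzero weight after conditioning:
  (X=0, Z=0, W=2, Y=2) weight 1/66
  (X=0, Z=1, W=2, Y=2) weight 1/66
  (X=0, Z=2, W=2, Y=2) weight 1/66
  (X=1, Z=0, W=1, Y=2) weight 3/88
  (X=1, Z=1, W=1, Y=2) weight 9/352
  (X=1, Z=2, W=1, Y=2) weight 3/352
  (X=2, Z=0, W=0, Y=2) weight 9/352
  (X=2, Z=1, W=0, Y=2) weight 27/1408
  … 1 more
Group by W:
  weight(W=0) = 9/176
  weight(W=1) = 3/44
  weight(W=2) = 1/22
Total weight = 9/176 + 3/44 + 1/22 = 29/176
P(W=0 | obs) = 9/176 / 29/176 = 9/29
P(W=1 | obs) = 3/44 / 29/176 = 12/29
P(W=2 | obs) = 1/22 / 29/176 = 8/29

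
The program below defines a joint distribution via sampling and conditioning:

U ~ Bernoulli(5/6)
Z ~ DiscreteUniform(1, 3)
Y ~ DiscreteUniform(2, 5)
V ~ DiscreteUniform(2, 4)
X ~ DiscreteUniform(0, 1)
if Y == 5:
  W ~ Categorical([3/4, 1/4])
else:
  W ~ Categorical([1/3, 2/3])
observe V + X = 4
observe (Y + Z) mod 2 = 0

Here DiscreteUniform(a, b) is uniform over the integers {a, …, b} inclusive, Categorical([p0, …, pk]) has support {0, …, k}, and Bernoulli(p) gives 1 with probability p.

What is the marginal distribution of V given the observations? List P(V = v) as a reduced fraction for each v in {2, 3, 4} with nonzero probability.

Enumerate traces; 48 have nonzero weight after conditioning:
  (U=0, Z=1, Y=3, V=3, X=1, W=0) weight 1/1296
  (U=0, Z=1, Y=3, V=3, X=1, W=1) weight 1/648
  (U=0, Z=1, Y=3, V=4, X=0, W=0) weight 1/1296
  (U=0, Z=1, Y=3, V=4, X=0, W=1) weight 1/648
  (U=0, Z=1, Y=5, V=3, X=1, W=0) weight 1/576
  (U=0, Z=1, Y=5, V=3, X=1, W=1) weight 1/1728
  (U=0, Z=1, Y=5, V=4, X=0, W=0) weight 1/576
  (U=0, Z=1, Y=5, V=4, X=0, W=1) weight 1/1728
  … 40 more
Group by V:
  weight(V=3) = 1/12
  weight(V=4) = 1/12
Total weight = 1/12 + 1/12 = 1/6
P(V=3 | obs) = 1/12 / 1/6 = 1/2
P(V=4 | obs) = 1/12 / 1/6 = 1/2

P(V=3) = 1/2, P(V=4) = 1/2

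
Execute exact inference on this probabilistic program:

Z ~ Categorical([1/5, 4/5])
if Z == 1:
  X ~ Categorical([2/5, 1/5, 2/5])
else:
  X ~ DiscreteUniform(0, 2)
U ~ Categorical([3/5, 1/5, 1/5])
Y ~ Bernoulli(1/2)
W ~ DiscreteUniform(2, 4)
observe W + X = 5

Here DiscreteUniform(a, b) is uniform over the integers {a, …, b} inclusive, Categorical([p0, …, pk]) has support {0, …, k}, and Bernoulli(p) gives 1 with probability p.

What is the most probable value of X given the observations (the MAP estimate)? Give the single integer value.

argmax_v P(X = v | obs) = 2

Enumerate traces; 24 have nonzero weight after conditioning:
  (Z=0, X=1, U=0, Y=0, W=4) weight 1/150
  (Z=0, X=1, U=0, Y=1, W=4) weight 1/150
  (Z=0, X=1, U=1, Y=0, W=4) weight 1/450
  (Z=0, X=1, U=1, Y=1, W=4) weight 1/450
  (Z=0, X=1, U=2, Y=0, W=4) weight 1/450
  (Z=0, X=1, U=2, Y=1, W=4) weight 1/450
  (Z=0, X=2, U=0, Y=0, W=3) weight 1/150
  (Z=0, X=2, U=0, Y=1, W=3) weight 1/150
  … 16 more
Group by X:
  weight(X=1) = 17/225
  weight(X=2) = 29/225
Total weight = 17/225 + 29/225 = 46/225
P(X=1 | obs) = 17/225 / 46/225 = 17/46
P(X=2 | obs) = 29/225 / 46/225 = 29/46
argmax = 2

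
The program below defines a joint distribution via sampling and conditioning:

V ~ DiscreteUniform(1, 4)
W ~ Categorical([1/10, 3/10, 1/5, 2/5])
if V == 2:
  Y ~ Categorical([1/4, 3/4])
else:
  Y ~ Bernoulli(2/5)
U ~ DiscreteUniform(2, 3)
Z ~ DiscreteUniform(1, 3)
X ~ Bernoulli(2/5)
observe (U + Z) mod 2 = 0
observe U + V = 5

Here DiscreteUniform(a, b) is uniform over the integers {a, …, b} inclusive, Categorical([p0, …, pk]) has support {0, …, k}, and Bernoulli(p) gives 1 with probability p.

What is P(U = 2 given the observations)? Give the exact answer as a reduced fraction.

Enumerate traces; 48 have nonzero weight after conditioning:
  (V=2, W=0, Y=0, U=3, Z=1, X=0) weight 1/1600
  (V=2, W=0, Y=0, U=3, Z=1, X=1) weight 1/2400
  (V=2, W=0, Y=0, U=3, Z=3, X=0) weight 1/1600
  (V=2, W=0, Y=0, U=3, Z=3, X=1) weight 1/2400
  (V=2, W=0, Y=1, U=3, Z=1, X=0) weight 3/1600
  (V=2, W=0, Y=1, U=3, Z=1, X=1) weight 1/800
  (V=2, W=0, Y=1, U=3, Z=3, X=0) weight 3/1600
  (V=2, W=0, Y=1, U=3, Z=3, X=1) weight 1/800
  (V=3, W=0, Y=0, U=2, Z=2, X=0) weight 3/2000
  … 39 more
Group by U:
  weight(U=2) = 1/24
  weight(U=3) = 1/12
Total weight = 1/24 + 1/12 = 1/8
P(U=2 | obs) = 1/24 / 1/8 = 1/3
P(U=3 | obs) = 1/12 / 1/8 = 2/3

P(U = 2 | obs) = 1/3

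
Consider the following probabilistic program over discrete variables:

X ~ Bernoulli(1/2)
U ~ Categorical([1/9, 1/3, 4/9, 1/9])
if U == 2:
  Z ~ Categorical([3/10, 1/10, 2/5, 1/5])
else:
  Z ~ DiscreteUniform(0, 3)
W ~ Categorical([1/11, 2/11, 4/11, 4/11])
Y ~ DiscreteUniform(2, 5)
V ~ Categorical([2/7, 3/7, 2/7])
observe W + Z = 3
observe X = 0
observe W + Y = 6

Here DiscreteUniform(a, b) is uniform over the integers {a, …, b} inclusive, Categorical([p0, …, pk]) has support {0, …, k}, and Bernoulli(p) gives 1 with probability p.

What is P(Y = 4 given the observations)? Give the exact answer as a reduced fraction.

Enumerate traces; 36 have nonzero weight after conditioning:
  (X=0, U=0, Z=0, W=3, Y=3, V=0) weight 1/2772
  (X=0, U=0, Z=0, W=3, Y=3, V=1) weight 1/1848
  (X=0, U=0, Z=0, W=3, Y=3, V=2) weight 1/2772
  (X=0, U=0, Z=1, W=2, Y=4, V=0) weight 1/2772
  (X=0, U=0, Z=1, W=2, Y=4, V=1) weight 1/1848
  (X=0, U=0, Z=1, W=2, Y=4, V=2) weight 1/2772
  (X=0, U=0, Z=2, W=1, Y=5, V=0) weight 1/5544
  (X=0, U=0, Z=2, W=1, Y=5, V=1) weight 1/3696
  … 28 more
Group by Y:
  weight(Y=3) = 49/3960
  weight(Y=4) = 1/120
  weight(Y=5) = 19/2640
Total weight = 49/3960 + 1/120 + 19/2640 = 221/7920
P(Y=3 | obs) = 49/3960 / 221/7920 = 98/221
P(Y=4 | obs) = 1/120 / 221/7920 = 66/221
P(Y=5 | obs) = 19/2640 / 221/7920 = 57/221

P(Y = 4 | obs) = 66/221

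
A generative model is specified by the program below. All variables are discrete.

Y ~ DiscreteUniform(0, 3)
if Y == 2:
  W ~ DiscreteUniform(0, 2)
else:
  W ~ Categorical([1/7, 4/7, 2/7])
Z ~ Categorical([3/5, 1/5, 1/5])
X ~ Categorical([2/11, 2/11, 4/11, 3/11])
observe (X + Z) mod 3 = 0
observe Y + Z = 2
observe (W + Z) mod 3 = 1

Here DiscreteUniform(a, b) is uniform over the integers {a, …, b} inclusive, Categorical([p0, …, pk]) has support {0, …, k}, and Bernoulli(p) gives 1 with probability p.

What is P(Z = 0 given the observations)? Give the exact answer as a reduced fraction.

Enumerate traces; 4 have nonzero weight after conditioning:
  (Y=0, W=2, Z=2, X=1) weight 1/385
  (Y=1, W=0, Z=1, X=2) weight 1/385
  (Y=2, W=1, Z=0, X=0) weight 1/110
  (Y=2, W=1, Z=0, X=3) weight 3/220
Group by Z:
  weight(Z=0) = 1/44
  weight(Z=1) = 1/385
  weight(Z=2) = 1/385
Total weight = 1/44 + 1/385 + 1/385 = 43/1540
P(Z=0 | obs) = 1/44 / 43/1540 = 35/43
P(Z=1 | obs) = 1/385 / 43/1540 = 4/43
P(Z=2 | obs) = 1/385 / 43/1540 = 4/43

P(Z = 0 | obs) = 35/43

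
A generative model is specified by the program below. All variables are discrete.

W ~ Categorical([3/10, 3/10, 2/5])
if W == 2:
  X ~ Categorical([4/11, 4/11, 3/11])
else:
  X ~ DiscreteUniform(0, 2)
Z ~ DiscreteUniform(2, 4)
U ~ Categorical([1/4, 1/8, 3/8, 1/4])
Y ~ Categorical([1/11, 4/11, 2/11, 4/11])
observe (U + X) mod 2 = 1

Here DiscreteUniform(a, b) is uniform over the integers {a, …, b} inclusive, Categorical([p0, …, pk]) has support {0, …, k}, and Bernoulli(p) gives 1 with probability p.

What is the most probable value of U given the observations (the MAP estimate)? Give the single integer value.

Enumerate traces; 216 have nonzero weight after conditioning:
  (W=0, X=0, Z=2, U=1, Y=0) weight 1/2640
  (W=0, X=0, Z=2, U=1, Y=1) weight 1/660
  (W=0, X=0, Z=2, U=1, Y=2) weight 1/1320
  (W=0, X=0, Z=2, U=1, Y=3) weight 1/660
  (W=0, X=0, Z=2, U=3, Y=0) weight 1/1320
  (W=0, X=0, Z=2, U=3, Y=1) weight 1/330
  (W=0, X=0, Z=2, U=3, Y=2) weight 1/660
  (W=0, X=0, Z=2, U=3, Y=3) weight 1/330
  (W=0, X=1, Z=2, U=0, Y=0) weight 1/1320
  (W=0, X=1, Z=2, U=2, Y=0) weight 1/880
  … 206 more
Group by U:
  weight(U=0) = 19/220
  weight(U=1) = 9/110
  weight(U=2) = 57/440
  weight(U=3) = 9/55
Total weight = 19/220 + 9/110 + 57/440 + 9/55 = 203/440
P(U=0 | obs) = 19/220 / 203/440 = 38/203
P(U=1 | obs) = 9/110 / 203/440 = 36/203
P(U=2 | obs) = 57/440 / 203/440 = 57/203
P(U=3 | obs) = 9/55 / 203/440 = 72/203
argmax = 3

argmax_v P(U = v | obs) = 3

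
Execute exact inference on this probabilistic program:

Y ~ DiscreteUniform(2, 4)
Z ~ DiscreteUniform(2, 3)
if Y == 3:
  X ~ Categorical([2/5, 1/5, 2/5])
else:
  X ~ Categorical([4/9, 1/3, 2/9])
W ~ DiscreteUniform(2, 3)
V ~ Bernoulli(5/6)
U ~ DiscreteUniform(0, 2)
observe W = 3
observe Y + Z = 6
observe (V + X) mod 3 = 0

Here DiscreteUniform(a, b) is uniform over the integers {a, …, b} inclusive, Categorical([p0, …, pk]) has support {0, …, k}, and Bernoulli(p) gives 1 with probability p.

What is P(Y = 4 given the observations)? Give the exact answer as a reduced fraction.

P(Y = 4 | obs) = 35/89

Enumerate traces; 12 have nonzero weight after conditioning:
  (Y=3, Z=3, X=0, W=3, V=0, U=0) weight 1/540
  (Y=3, Z=3, X=0, W=3, V=0, U=1) weight 1/540
  (Y=3, Z=3, X=0, W=3, V=0, U=2) weight 1/540
  (Y=3, Z=3, X=2, W=3, V=1, U=0) weight 1/108
  (Y=3, Z=3, X=2, W=3, V=1, U=1) weight 1/108
  (Y=3, Z=3, X=2, W=3, V=1, U=2) weight 1/108
  (Y=4, Z=2, X=0, W=3, V=0, U=0) weight 1/486
  (Y=4, Z=2, X=0, W=3, V=0, U=1) weight 1/486
  … 4 more
Group by Y:
  weight(Y=3) = 1/30
  weight(Y=4) = 7/324
Total weight = 1/30 + 7/324 = 89/1620
P(Y=3 | obs) = 1/30 / 89/1620 = 54/89
P(Y=4 | obs) = 7/324 / 89/1620 = 35/89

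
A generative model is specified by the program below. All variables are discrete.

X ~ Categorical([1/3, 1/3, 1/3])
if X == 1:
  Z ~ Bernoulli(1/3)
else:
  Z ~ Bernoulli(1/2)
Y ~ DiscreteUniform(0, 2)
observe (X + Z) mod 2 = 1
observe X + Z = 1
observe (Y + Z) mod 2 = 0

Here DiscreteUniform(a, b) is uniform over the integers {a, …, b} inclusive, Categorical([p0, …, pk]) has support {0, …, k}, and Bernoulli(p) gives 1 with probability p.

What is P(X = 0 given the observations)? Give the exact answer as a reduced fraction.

Enumerate traces; 3 have nonzero weight after conditioning:
  (X=0, Z=1, Y=1) weight 1/18
  (X=1, Z=0, Y=0) weight 2/27
  (X=1, Z=0, Y=2) weight 2/27
Group by X:
  weight(X=0) = 1/18
  weight(X=1) = 4/27
Total weight = 1/18 + 4/27 = 11/54
P(X=0 | obs) = 1/18 / 11/54 = 3/11
P(X=1 | obs) = 4/27 / 11/54 = 8/11

P(X = 0 | obs) = 3/11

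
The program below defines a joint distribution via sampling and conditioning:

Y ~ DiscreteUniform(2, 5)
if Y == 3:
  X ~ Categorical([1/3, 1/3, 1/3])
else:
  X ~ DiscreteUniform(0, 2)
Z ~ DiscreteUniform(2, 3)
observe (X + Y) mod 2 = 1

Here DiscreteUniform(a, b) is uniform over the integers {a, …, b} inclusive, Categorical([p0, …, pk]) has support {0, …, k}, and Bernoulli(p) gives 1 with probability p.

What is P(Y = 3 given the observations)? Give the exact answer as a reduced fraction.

Enumerate traces; 12 have nonzero weight after conditioning:
  (Y=2, X=1, Z=2) weight 1/24
  (Y=2, X=1, Z=3) weight 1/24
  (Y=3, X=0, Z=2) weight 1/24
  (Y=3, X=0, Z=3) weight 1/24
  (Y=3, X=2, Z=2) weight 1/24
  (Y=3, X=2, Z=3) weight 1/24
  (Y=4, X=1, Z=2) weight 1/24
  (Y=4, X=1, Z=3) weight 1/24
  (Y=5, X=0, Z=2) weight 1/24
  … 3 more
Group by Y:
  weight(Y=2) = 1/12
  weight(Y=3) = 1/6
  weight(Y=4) = 1/12
  weight(Y=5) = 1/6
Total weight = 1/12 + 1/6 + 1/12 + 1/6 = 1/2
P(Y=2 | obs) = 1/12 / 1/2 = 1/6
P(Y=3 | obs) = 1/6 / 1/2 = 1/3
P(Y=4 | obs) = 1/12 / 1/2 = 1/6
P(Y=5 | obs) = 1/6 / 1/2 = 1/3

P(Y = 3 | obs) = 1/3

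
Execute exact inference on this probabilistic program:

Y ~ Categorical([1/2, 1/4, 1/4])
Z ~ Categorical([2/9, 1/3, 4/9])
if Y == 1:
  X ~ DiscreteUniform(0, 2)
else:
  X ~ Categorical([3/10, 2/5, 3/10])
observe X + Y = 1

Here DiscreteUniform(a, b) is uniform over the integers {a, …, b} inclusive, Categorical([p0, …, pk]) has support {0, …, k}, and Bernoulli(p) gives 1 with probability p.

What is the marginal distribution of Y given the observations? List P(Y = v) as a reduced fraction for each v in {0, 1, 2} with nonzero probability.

P(Y=0) = 12/17, P(Y=1) = 5/17

Enumerate traces; 6 have nonzero weight after conditioning:
  (Y=0, Z=0, X=1) weight 2/45
  (Y=0, Z=1, X=1) weight 1/15
  (Y=0, Z=2, X=1) weight 4/45
  (Y=1, Z=0, X=0) weight 1/54
  (Y=1, Z=1, X=0) weight 1/36
  (Y=1, Z=2, X=0) weight 1/27
Group by Y:
  weight(Y=0) = 1/5
  weight(Y=1) = 1/12
Total weight = 1/5 + 1/12 = 17/60
P(Y=0 | obs) = 1/5 / 17/60 = 12/17
P(Y=1 | obs) = 1/12 / 17/60 = 5/17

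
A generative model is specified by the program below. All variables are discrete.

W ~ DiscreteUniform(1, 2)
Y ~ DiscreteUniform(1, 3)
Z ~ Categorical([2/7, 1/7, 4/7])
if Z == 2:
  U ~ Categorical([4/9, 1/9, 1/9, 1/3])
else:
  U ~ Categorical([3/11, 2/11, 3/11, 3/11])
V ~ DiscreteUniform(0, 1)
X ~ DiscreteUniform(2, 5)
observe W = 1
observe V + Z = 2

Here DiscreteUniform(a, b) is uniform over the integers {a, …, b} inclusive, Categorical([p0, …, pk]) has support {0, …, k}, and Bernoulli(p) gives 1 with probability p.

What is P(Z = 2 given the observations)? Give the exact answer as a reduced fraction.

P(Z = 2 | obs) = 4/5

Enumerate traces; 96 have nonzero weight after conditioning:
  (W=1, Y=1, Z=1, U=0, V=1, X=2) weight 1/1232
  (W=1, Y=1, Z=1, U=0, V=1, X=3) weight 1/1232
  (W=1, Y=1, Z=1, U=0, V=1, X=4) weight 1/1232
  (W=1, Y=1, Z=1, U=0, V=1, X=5) weight 1/1232
  (W=1, Y=1, Z=1, U=1, V=1, X=2) weight 1/1848
  (W=1, Y=1, Z=1, U=1, V=1, X=3) weight 1/1848
  (W=1, Y=1, Z=1, U=1, V=1, X=4) weight 1/1848
  (W=1, Y=1, Z=1, U=1, V=1, X=5) weight 1/1848
  (W=1, Y=1, Z=2, U=0, V=0, X=2) weight 1/189
  … 87 more
Group by Z:
  weight(Z=1) = 1/28
  weight(Z=2) = 1/7
Total weight = 1/28 + 1/7 = 5/28
P(Z=1 | obs) = 1/28 / 5/28 = 1/5
P(Z=2 | obs) = 1/7 / 5/28 = 4/5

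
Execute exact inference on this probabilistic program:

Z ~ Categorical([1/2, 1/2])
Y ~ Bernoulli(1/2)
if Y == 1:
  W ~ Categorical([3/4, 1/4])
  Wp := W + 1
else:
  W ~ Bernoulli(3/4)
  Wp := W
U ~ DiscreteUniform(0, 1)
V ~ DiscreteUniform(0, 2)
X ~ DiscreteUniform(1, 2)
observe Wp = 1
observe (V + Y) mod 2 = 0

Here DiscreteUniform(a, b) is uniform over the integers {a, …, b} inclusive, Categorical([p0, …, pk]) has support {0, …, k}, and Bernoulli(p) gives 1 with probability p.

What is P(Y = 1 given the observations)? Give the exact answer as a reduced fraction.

P(Y = 1 | obs) = 1/3

Enumerate traces; 24 have nonzero weight after conditioning:
  (Z=0, Y=0, W=1, U=0, V=0, X=1) weight 1/64
  (Z=0, Y=0, W=1, U=0, V=0, X=2) weight 1/64
  (Z=0, Y=0, W=1, U=0, V=2, X=1) weight 1/64
  (Z=0, Y=0, W=1, U=0, V=2, X=2) weight 1/64
  (Z=0, Y=0, W=1, U=1, V=0, X=1) weight 1/64
  (Z=0, Y=0, W=1, U=1, V=0, X=2) weight 1/64
  (Z=0, Y=0, W=1, U=1, V=2, X=1) weight 1/64
  (Z=0, Y=0, W=1, U=1, V=2, X=2) weight 1/64
  (Z=0, Y=1, W=0, U=0, V=1, X=1) weight 1/64
  … 15 more
Group by Y:
  weight(Y=0) = 1/4
  weight(Y=1) = 1/8
Total weight = 1/4 + 1/8 = 3/8
P(Y=0 | obs) = 1/4 / 3/8 = 2/3
P(Y=1 | obs) = 1/8 / 3/8 = 1/3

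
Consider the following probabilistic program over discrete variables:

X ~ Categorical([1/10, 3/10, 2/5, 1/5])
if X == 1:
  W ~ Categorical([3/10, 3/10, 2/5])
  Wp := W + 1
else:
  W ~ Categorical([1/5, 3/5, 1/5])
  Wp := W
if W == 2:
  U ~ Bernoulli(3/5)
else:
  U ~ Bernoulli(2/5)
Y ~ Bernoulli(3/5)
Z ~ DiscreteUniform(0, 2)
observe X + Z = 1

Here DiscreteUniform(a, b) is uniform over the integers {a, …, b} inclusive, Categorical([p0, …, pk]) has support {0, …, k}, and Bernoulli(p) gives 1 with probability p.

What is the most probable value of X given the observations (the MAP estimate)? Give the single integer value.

Enumerate traces; 24 have nonzero weight after conditioning:
  (X=0, W=0, U=0, Y=0, Z=1) weight 1/625
  (X=0, W=0, U=0, Y=1, Z=1) weight 3/1250
  (X=0, W=0, U=1, Y=0, Z=1) weight 2/1875
  (X=0, W=0, U=1, Y=1, Z=1) weight 1/625
  (X=0, W=1, U=0, Y=0, Z=1) weight 3/625
  (X=0, W=1, U=0, Y=1, Z=1) weight 9/1250
  (X=0, W=1, U=1, Y=0, Z=1) weight 2/625
  (X=0, W=1, U=1, Y=1, Z=1) weight 3/625
  (X=1, W=0, U=0, Y=0, Z=0) weight 9/1250
  … 15 more
Group by X:
  weight(X=0) = 1/30
  weight(X=1) = 1/10
Total weight = 1/30 + 1/10 = 2/15
P(X=0 | obs) = 1/30 / 2/15 = 1/4
P(X=1 | obs) = 1/10 / 2/15 = 3/4
argmax = 1

argmax_v P(X = v | obs) = 1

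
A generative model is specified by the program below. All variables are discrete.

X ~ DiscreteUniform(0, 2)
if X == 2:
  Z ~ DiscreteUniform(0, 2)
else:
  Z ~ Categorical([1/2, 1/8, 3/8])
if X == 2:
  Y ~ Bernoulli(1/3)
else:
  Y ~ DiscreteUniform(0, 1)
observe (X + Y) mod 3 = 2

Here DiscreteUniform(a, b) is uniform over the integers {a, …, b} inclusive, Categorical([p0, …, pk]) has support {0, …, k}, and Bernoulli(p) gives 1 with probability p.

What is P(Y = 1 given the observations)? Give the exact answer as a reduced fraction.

Enumerate traces; 6 have nonzero weight after conditioning:
  (X=1, Z=0, Y=1) weight 1/12
  (X=1, Z=1, Y=1) weight 1/48
  (X=1, Z=2, Y=1) weight 1/16
  (X=2, Z=0, Y=0) weight 2/27
  (X=2, Z=1, Y=0) weight 2/27
  (X=2, Z=2, Y=0) weight 2/27
Group by Y:
  weight(Y=0) = 2/9
  weight(Y=1) = 1/6
Total weight = 2/9 + 1/6 = 7/18
P(Y=0 | obs) = 2/9 / 7/18 = 4/7
P(Y=1 | obs) = 1/6 / 7/18 = 3/7

P(Y = 1 | obs) = 3/7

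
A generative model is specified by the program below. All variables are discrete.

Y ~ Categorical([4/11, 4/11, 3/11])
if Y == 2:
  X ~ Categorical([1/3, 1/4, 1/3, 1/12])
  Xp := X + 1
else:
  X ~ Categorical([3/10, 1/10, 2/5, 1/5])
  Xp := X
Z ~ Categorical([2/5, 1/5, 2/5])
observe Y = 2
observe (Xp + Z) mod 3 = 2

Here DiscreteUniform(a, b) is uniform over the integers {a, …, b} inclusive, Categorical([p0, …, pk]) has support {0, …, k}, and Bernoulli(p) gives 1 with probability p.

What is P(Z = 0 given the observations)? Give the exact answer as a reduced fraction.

P(Z = 0 | obs) = 6/19

Enumerate traces; 4 have nonzero weight after conditioning:
  (Y=2, X=0, Z=1) weight 1/55
  (Y=2, X=1, Z=0) weight 3/110
  (Y=2, X=2, Z=2) weight 2/55
  (Y=2, X=3, Z=1) weight 1/220
Group by Z:
  weight(Z=0) = 3/110
  weight(Z=1) = 1/44
  weight(Z=2) = 2/55
Total weight = 3/110 + 1/44 + 2/55 = 19/220
P(Z=0 | obs) = 3/110 / 19/220 = 6/19
P(Z=1 | obs) = 1/44 / 19/220 = 5/19
P(Z=2 | obs) = 2/55 / 19/220 = 8/19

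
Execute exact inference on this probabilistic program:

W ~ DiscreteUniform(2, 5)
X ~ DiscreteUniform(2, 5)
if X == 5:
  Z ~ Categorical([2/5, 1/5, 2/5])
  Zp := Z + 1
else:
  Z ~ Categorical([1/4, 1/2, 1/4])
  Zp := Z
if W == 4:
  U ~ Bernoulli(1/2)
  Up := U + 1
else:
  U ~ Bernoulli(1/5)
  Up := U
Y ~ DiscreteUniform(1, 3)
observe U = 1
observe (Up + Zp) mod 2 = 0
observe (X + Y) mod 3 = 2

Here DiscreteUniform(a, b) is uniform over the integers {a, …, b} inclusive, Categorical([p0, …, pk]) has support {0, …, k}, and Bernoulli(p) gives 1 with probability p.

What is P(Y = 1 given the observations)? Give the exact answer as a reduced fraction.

P(Y = 1 | obs) = 55/223

Enumerate traces; 22 have nonzero weight after conditioning:
  (W=2, X=2, Z=1, U=1, Y=3) weight 1/480
  (W=2, X=3, Z=1, U=1, Y=2) weight 1/480
  (W=2, X=4, Z=1, U=1, Y=1) weight 1/480
  (W=2, X=5, Z=0, U=1, Y=3) weight 1/600
  (W=2, X=5, Z=2, U=1, Y=3) weight 1/600
  (W=3, X=2, Z=1, U=1, Y=3) weight 1/480
  (W=3, X=3, Z=1, U=1, Y=2) weight 1/480
  (W=3, X=4, Z=1, U=1, Y=1) weight 1/480
  … 14 more
Group by Y:
  weight(Y=1) = 11/960
  weight(Y=2) = 11/960
  weight(Y=3) = 113/4800
Total weight = 11/960 + 11/960 + 113/4800 = 223/4800
P(Y=1 | obs) = 11/960 / 223/4800 = 55/223
P(Y=2 | obs) = 11/960 / 223/4800 = 55/223
P(Y=3 | obs) = 113/4800 / 223/4800 = 113/223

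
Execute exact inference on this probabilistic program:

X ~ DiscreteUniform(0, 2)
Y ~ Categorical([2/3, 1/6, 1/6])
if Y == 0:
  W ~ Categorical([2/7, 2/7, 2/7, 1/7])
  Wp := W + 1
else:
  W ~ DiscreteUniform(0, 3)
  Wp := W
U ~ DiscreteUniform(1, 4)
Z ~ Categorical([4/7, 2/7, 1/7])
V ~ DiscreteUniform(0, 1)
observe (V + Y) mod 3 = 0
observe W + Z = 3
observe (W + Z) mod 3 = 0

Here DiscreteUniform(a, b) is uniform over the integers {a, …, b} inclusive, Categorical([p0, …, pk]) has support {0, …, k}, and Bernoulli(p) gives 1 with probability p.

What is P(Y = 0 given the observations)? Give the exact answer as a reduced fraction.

P(Y = 0 | obs) = 160/209

Enumerate traces; 72 have nonzero weight after conditioning:
  (X=0, Y=0, W=1, U=1, Z=2, V=0) weight 1/882
  (X=0, Y=0, W=1, U=2, Z=2, V=0) weight 1/882
  (X=0, Y=0, W=1, U=3, Z=2, V=0) weight 1/882
  (X=0, Y=0, W=1, U=4, Z=2, V=0) weight 1/882
  (X=0, Y=0, W=2, U=1, Z=1, V=0) weight 1/441
  (X=0, Y=0, W=2, U=2, Z=1, V=0) weight 1/441
  (X=0, Y=0, W=2, U=3, Z=1, V=0) weight 1/441
  (X=0, Y=0, W=2, U=4, Z=1, V=0) weight 1/441
  (X=0, Y=2, W=1, U=1, Z=2, V=1) weight 1/4032
  … 63 more
Group by Y:
  weight(Y=0) = 10/147
  weight(Y=2) = 1/48
Total weight = 10/147 + 1/48 = 209/2352
P(Y=0 | obs) = 10/147 / 209/2352 = 160/209
P(Y=2 | obs) = 1/48 / 209/2352 = 49/209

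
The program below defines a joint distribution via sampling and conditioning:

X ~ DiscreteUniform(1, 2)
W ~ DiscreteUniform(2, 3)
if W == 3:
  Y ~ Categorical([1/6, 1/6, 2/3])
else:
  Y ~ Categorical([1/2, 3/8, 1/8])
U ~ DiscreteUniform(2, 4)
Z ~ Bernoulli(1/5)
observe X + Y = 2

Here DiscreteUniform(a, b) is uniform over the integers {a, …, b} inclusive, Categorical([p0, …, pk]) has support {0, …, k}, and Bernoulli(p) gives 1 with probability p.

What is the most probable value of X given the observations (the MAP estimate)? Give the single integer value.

argmax_v P(X = v | obs) = 2

Enumerate traces; 24 have nonzero weight after conditioning:
  (X=1, W=2, Y=1, U=2, Z=0) weight 1/40
  (X=1, W=2, Y=1, U=2, Z=1) weight 1/160
  (X=1, W=2, Y=1, U=3, Z=0) weight 1/40
  (X=1, W=2, Y=1, U=3, Z=1) weight 1/160
  (X=1, W=2, Y=1, U=4, Z=0) weight 1/40
  (X=1, W=2, Y=1, U=4, Z=1) weight 1/160
  (X=1, W=3, Y=1, U=2, Z=0) weight 1/90
  (X=1, W=3, Y=1, U=2, Z=1) weight 1/360
  (X=2, W=2, Y=0, U=2, Z=0) weight 1/30
  … 15 more
Group by X:
  weight(X=1) = 13/96
  weight(X=2) = 1/6
Total weight = 13/96 + 1/6 = 29/96
P(X=1 | obs) = 13/96 / 29/96 = 13/29
P(X=2 | obs) = 1/6 / 29/96 = 16/29
argmax = 2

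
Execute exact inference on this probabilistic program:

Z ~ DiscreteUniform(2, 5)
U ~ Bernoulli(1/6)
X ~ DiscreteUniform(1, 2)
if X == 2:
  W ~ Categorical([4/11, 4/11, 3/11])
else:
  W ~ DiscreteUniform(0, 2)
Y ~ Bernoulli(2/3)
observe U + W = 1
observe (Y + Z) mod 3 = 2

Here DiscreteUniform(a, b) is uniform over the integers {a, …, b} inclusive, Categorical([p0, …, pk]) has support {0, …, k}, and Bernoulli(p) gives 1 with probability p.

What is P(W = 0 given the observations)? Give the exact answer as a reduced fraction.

P(W = 0 | obs) = 1/6

Enumerate traces; 12 have nonzero weight after conditioning:
  (Z=2, U=0, X=1, W=1, Y=0) weight 5/432
  (Z=2, U=0, X=2, W=1, Y=0) weight 5/396
  (Z=2, U=1, X=1, W=0, Y=0) weight 1/432
  (Z=2, U=1, X=2, W=0, Y=0) weight 1/396
  (Z=4, U=0, X=1, W=1, Y=1) weight 5/216
  (Z=4, U=0, X=2, W=1, Y=1) weight 5/198
  (Z=4, U=1, X=1, W=0, Y=1) weight 1/216
  (Z=4, U=1, X=2, W=0, Y=1) weight 1/198
  … 4 more
Group by W:
  weight(W=0) = 23/1188
  weight(W=1) = 115/1188
Total weight = 23/1188 + 115/1188 = 23/198
P(W=0 | obs) = 23/1188 / 23/198 = 1/6
P(W=1 | obs) = 115/1188 / 23/198 = 5/6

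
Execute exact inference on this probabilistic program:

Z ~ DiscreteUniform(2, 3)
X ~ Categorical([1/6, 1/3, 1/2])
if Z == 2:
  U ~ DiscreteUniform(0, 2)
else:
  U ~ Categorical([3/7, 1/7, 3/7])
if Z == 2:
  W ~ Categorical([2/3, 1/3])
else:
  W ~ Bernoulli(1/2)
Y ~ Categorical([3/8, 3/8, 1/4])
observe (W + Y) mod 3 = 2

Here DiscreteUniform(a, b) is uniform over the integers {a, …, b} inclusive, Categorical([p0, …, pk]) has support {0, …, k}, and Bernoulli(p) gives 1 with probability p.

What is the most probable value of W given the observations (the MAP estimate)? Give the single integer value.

Enumerate traces; 36 have nonzero weight after conditioning:
  (Z=2, X=0, U=0, W=0, Y=2) weight 1/216
  (Z=2, X=0, U=0, W=1, Y=1) weight 1/288
  (Z=2, X=0, U=1, W=0, Y=2) weight 1/216
  (Z=2, X=0, U=1, W=1, Y=1) weight 1/288
  (Z=2, X=0, U=2, W=0, Y=2) weight 1/216
  (Z=2, X=0, U=2, W=1, Y=1) weight 1/288
  (Z=2, X=1, U=0, W=0, Y=2) weight 1/108
  (Z=2, X=1, U=0, W=1, Y=1) weight 1/144
  … 28 more
Group by W:
  weight(W=0) = 7/48
  weight(W=1) = 5/32
Total weight = 7/48 + 5/32 = 29/96
P(W=0 | obs) = 7/48 / 29/96 = 14/29
P(W=1 | obs) = 5/32 / 29/96 = 15/29
argmax = 1

argmax_v P(W = v | obs) = 1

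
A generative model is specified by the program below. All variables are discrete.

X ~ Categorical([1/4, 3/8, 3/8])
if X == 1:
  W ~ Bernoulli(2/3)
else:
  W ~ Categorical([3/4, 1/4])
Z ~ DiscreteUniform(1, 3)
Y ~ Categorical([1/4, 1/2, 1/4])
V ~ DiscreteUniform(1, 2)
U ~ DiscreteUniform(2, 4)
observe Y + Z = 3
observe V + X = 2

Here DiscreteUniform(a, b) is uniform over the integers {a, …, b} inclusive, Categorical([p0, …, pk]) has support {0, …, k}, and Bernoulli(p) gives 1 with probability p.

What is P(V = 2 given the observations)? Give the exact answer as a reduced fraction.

Enumerate traces; 36 have nonzero weight after conditioning:
  (X=0, W=0, Z=1, Y=2, V=2, U=2) weight 1/384
  (X=0, W=0, Z=1, Y=2, V=2, U=3) weight 1/384
  (X=0, W=0, Z=1, Y=2, V=2, U=4) weight 1/384
  (X=0, W=0, Z=2, Y=1, V=2, U=2) weight 1/192
  (X=0, W=0, Z=2, Y=1, V=2, U=3) weight 1/192
  (X=0, W=0, Z=2, Y=1, V=2, U=4) weight 1/192
  (X=0, W=0, Z=3, Y=0, V=2, U=2) weight 1/384
  (X=0, W=0, Z=3, Y=0, V=2, U=3) weight 1/384
  (X=1, W=0, Z=1, Y=2, V=1, U=2) weight 1/576
  … 27 more
Group by V:
  weight(V=1) = 1/16
  weight(V=2) = 1/24
Total weight = 1/16 + 1/24 = 5/48
P(V=1 | obs) = 1/16 / 5/48 = 3/5
P(V=2 | obs) = 1/24 / 5/48 = 2/5

P(V = 2 | obs) = 2/5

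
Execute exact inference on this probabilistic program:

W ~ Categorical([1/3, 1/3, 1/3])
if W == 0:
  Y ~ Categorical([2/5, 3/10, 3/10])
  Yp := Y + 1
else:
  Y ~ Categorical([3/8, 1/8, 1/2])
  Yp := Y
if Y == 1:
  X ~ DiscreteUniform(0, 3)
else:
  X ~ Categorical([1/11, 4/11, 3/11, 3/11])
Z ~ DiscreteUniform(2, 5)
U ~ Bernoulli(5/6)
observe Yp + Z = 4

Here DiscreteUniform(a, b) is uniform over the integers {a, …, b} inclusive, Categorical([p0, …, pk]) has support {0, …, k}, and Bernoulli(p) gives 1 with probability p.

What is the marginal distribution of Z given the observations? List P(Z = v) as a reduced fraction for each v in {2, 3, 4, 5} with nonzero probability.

P(Z=2) = 13/27, P(Z=3) = 13/54, P(Z=4) = 5/18

Enumerate traces; 64 have nonzero weight after conditioning:
  (W=0, Y=0, X=0, Z=3, U=0) weight 1/1980
  (W=0, Y=0, X=0, Z=3, U=1) weight 1/396
  (W=0, Y=0, X=1, Z=3, U=0) weight 1/495
  (W=0, Y=0, X=1, Z=3, U=1) weight 1/99
  (W=0, Y=0, X=2, Z=3, U=0) weight 1/660
  (W=0, Y=0, X=2, Z=3, U=1) weight 1/132
  (W=0, Y=0, X=3, Z=3, U=0) weight 1/660
  (W=0, Y=0, X=3, Z=3, U=1) weight 1/132
  (W=0, Y=1, X=0, Z=2, U=0) weight 1/960
  (W=1, Y=0, X=0, Z=4, U=0) weight 1/2112
  … 54 more
Group by Z:
  weight(Z=2) = 13/120
  weight(Z=3) = 13/240
  weight(Z=4) = 1/16
Total weight = 13/120 + 13/240 + 1/16 = 9/40
P(Z=2 | obs) = 13/120 / 9/40 = 13/27
P(Z=3 | obs) = 13/240 / 9/40 = 13/54
P(Z=4 | obs) = 1/16 / 9/40 = 5/18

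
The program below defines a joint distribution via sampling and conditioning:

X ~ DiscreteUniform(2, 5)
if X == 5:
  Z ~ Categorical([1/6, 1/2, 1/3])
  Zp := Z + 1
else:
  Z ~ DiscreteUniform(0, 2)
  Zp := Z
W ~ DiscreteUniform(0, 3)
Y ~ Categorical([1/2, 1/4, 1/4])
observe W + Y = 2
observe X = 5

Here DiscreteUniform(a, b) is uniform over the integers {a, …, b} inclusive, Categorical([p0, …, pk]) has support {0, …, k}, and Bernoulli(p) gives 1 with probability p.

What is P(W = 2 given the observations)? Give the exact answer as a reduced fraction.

P(W = 2 | obs) = 1/2

Enumerate traces; 9 have nonzero weight after conditioning:
  (X=5, Z=0, W=0, Y=2) weight 1/384
  (X=5, Z=0, W=1, Y=1) weight 1/384
  (X=5, Z=0, W=2, Y=0) weight 1/192
  (X=5, Z=1, W=0, Y=2) weight 1/128
  (X=5, Z=1, W=1, Y=1) weight 1/128
  (X=5, Z=1, W=2, Y=0) weight 1/64
  (X=5, Z=2, W=0, Y=2) weight 1/192
  (X=5, Z=2, W=1, Y=1) weight 1/192
  … 1 more
Group by W:
  weight(W=0) = 1/64
  weight(W=1) = 1/64
  weight(W=2) = 1/32
Total weight = 1/64 + 1/64 + 1/32 = 1/16
P(W=0 | obs) = 1/64 / 1/16 = 1/4
P(W=1 | obs) = 1/64 / 1/16 = 1/4
P(W=2 | obs) = 1/32 / 1/16 = 1/2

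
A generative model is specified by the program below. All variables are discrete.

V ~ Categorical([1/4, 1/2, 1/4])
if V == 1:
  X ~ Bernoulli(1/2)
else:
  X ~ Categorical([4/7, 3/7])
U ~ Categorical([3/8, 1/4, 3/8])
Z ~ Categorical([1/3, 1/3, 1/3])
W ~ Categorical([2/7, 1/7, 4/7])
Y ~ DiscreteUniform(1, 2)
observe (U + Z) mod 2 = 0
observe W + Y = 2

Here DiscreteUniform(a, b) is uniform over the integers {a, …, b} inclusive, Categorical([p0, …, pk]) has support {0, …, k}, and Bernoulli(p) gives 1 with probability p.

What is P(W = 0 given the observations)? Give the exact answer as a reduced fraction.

Enumerate traces; 60 have nonzero weight after conditioning:
  (V=0, X=0, U=0, Z=0, W=0, Y=2) weight 1/392
  (V=0, X=0, U=0, Z=0, W=1, Y=1) weight 1/784
  (V=0, X=0, U=0, Z=2, W=0, Y=2) weight 1/392
  (V=0, X=0, U=0, Z=2, W=1, Y=1) weight 1/784
  (V=0, X=0, U=1, Z=1, W=0, Y=2) weight 1/588
  (V=0, X=0, U=1, Z=1, W=1, Y=1) weight 1/1176
  (V=0, X=0, U=2, Z=0, W=0, Y=2) weight 1/392
  (V=0, X=0, U=2, Z=0, W=1, Y=1) weight 1/784
  … 52 more
Group by W:
  weight(W=0) = 1/12
  weight(W=1) = 1/24
Total weight = 1/12 + 1/24 = 1/8
P(W=0 | obs) = 1/12 / 1/8 = 2/3
P(W=1 | obs) = 1/24 / 1/8 = 1/3

P(W = 0 | obs) = 2/3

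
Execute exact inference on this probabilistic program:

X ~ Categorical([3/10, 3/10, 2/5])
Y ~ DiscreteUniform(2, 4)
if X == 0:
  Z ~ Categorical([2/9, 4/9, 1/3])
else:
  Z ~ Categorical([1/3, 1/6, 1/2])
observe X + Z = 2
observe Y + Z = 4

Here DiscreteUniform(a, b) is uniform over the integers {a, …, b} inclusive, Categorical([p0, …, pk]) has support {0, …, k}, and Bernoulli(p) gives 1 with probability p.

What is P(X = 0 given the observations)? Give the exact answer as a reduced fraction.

P(X = 0 | obs) = 6/17

Enumerate traces; 3 have nonzero weight after conditioning:
  (X=0, Y=2, Z=2) weight 1/30
  (X=1, Y=3, Z=1) weight 1/60
  (X=2, Y=4, Z=0) weight 2/45
Group by X:
  weight(X=0) = 1/30
  weight(X=1) = 1/60
  weight(X=2) = 2/45
Total weight = 1/30 + 1/60 + 2/45 = 17/180
P(X=0 | obs) = 1/30 / 17/180 = 6/17
P(X=1 | obs) = 1/60 / 17/180 = 3/17
P(X=2 | obs) = 2/45 / 17/180 = 8/17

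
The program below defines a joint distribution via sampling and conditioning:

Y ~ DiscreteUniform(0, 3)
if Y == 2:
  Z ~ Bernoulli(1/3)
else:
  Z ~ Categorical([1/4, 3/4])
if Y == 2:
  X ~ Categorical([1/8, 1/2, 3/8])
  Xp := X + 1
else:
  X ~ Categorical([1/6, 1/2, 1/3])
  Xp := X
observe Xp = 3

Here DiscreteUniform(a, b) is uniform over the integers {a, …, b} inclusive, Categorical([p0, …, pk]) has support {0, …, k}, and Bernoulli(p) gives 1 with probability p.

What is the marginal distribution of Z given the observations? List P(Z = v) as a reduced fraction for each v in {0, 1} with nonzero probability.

P(Z=0) = 2/3, P(Z=1) = 1/3

Enumerate traces; 2 have nonzero weight after conditioning:
  (Y=2, Z=0, X=2) weight 1/16
  (Y=2, Z=1, X=2) weight 1/32
Group by Z:
  weight(Z=0) = 1/16
  weight(Z=1) = 1/32
Total weight = 1/16 + 1/32 = 3/32
P(Z=0 | obs) = 1/16 / 3/32 = 2/3
P(Z=1 | obs) = 1/32 / 3/32 = 1/3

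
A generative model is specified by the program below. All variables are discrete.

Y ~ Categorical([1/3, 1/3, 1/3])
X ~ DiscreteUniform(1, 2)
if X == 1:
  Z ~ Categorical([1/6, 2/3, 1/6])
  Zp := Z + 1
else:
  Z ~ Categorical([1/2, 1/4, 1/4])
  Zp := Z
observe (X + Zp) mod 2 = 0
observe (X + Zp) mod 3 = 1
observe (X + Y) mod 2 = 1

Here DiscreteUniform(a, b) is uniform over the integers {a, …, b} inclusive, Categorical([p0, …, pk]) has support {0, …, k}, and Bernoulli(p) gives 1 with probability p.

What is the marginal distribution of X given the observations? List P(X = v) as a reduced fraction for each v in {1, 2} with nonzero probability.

P(X=1) = 4/7, P(X=2) = 3/7

Enumerate traces; 3 have nonzero weight after conditioning:
  (Y=0, X=1, Z=2) weight 1/36
  (Y=1, X=2, Z=2) weight 1/24
  (Y=2, X=1, Z=2) weight 1/36
Group by X:
  weight(X=1) = 1/18
  weight(X=2) = 1/24
Total weight = 1/18 + 1/24 = 7/72
P(X=1 | obs) = 1/18 / 7/72 = 4/7
P(X=2 | obs) = 1/24 / 7/72 = 3/7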